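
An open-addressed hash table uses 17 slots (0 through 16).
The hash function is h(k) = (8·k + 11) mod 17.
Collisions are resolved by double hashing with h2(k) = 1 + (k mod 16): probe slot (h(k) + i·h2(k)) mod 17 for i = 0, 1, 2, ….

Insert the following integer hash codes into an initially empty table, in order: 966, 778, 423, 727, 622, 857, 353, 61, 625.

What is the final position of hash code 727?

966: h=4 → slot 4
778: h=13 → slot 13
423: h=12 → slot 12
727: h=13, h2=8, probe 13,4,12,3 → slot 3
622: h=6 → slot 6
857: h=16 → slot 16
353: h=13, h2=2, probe 13,15 → slot 15
61: h=6, h2=14, probe 6,3,0 → slot 0
625: h=13, h2=2, probe 13,15,0,2 → slot 2
Table: [61, -, 625, 727, 966, -, 622, -, -, -, -, -, 423, 778, -, 353, 857]

3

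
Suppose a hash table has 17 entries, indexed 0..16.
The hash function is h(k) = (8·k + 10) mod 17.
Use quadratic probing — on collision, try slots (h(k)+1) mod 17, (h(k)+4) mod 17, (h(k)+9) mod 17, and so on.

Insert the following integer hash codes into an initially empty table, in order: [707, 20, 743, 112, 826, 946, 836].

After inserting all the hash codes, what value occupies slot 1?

836

707 hashes to 5; slot 5 is free => place at 5.
20 hashes to 0; slot 0 is free => place at 0.
743 hashes to 4; slot 4 is free => place at 4.
112 hashes to 5; 5 taken => place at 6.
826 hashes to 5; 5,6 taken => place at 9.
946 hashes to 13; slot 13 is free => place at 13.
836 hashes to 0; 0 taken => place at 1.
Table: [20, 836, _, _, 743, 707, 112, _, _, 826, _, _, _, 946, _, _, _]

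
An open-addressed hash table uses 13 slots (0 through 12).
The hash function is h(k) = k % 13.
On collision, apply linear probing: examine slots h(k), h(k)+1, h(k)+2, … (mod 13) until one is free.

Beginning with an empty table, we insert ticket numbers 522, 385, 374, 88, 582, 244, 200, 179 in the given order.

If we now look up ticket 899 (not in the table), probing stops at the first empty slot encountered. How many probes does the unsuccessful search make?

522: h=2 → slot 2
385: h=8 → slot 8
374: h=10 → slot 10
88: h=10, probe 10,11 → slot 11
582: h=10, probe 10,11,12 → slot 12
244: h=10, probe 10,11,12,0 → slot 0
200: h=5 → slot 5
179: h=10, probe 10,11,12,0,1 → slot 1
Table: [244, 179, 522, ., ., 200, ., ., 385, ., 374, 88, 582]
Lookup 899: h=2, probe 2,3 → slot 3 empty, not found.

2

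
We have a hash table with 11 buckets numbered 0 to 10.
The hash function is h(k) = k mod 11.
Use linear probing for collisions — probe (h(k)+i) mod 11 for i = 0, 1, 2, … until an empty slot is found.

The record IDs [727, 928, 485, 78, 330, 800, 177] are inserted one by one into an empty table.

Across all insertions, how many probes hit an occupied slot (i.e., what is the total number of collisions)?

Insert 727: h=1, slot 1 empty => index 1.
Insert 928: h=4, slot 4 empty => index 4.
Insert 485: h=1, slot 1 occupied => index 2.
Insert 78: h=1, slots 1,2 occupied => index 3.
Insert 330: h=0, slot 0 empty => index 0.
Insert 800: h=8, slot 8 empty => index 8.
Insert 177: h=1, slots 1,2,3,4 occupied => index 5.
Table: [330, 727, 485, 78, 928, 177, _, _, 800, _, _]

7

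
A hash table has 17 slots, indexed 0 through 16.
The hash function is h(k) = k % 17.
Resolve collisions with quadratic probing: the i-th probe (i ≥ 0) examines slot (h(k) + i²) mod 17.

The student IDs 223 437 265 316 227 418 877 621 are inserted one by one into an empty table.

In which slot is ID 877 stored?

9

223 hashes to 2; slot 2 is free -> place at 2.
437 hashes to 12; slot 12 is free -> place at 12.
265 hashes to 10; slot 10 is free -> place at 10.
316 hashes to 10; 10 taken -> place at 11.
227 hashes to 6; slot 6 is free -> place at 6.
418 hashes to 10; 10,11 taken -> place at 14.
877 hashes to 10; 10,11,14,2 taken -> place at 9.
621 hashes to 9; 9,10 taken -> place at 13.
Table: [—, —, 223, —, —, —, 227, —, —, 877, 265, 316, 437, 621, 418, —, —]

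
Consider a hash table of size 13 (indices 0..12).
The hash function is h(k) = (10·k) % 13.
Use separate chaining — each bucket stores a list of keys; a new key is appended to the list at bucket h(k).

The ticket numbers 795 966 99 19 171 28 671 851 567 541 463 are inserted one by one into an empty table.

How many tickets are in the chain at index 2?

795 → bucket 7
966 → bucket 1
99 → bucket 2
19 → bucket 8
171 → bucket 7 (collision)
28 → bucket 7 (collision)
671 → bucket 2 (collision)
851 → bucket 8 (collision)
567 → bucket 2 (collision)
541 → bucket 2 (collision)
463 → bucket 2 (collision)
Final buckets:
0: _
1: 966
2: 99 -> 671 -> 567 -> 541 -> 463
3: _
4: _
5: _
6: _
7: 795 -> 171 -> 28
8: 19 -> 851
9: _
10: _
11: _
12: _

5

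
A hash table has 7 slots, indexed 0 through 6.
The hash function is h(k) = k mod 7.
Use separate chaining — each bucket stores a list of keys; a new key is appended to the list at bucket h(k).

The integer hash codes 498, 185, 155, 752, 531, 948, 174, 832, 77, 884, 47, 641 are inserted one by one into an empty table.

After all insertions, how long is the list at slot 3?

3

Insert 498: h=1, bucket 1 empty → new chain.
Insert 185: h=3, bucket 3 empty → new chain.
Insert 155: h=1, bucket 1 nonempty → append to chain.
Insert 752: h=3, bucket 3 nonempty → append to chain.
Insert 531: h=6, bucket 6 empty → new chain.
Insert 948: h=3, bucket 3 nonempty → append to chain.
Insert 174: h=6, bucket 6 nonempty → append to chain.
Insert 832: h=6, bucket 6 nonempty → append to chain.
Insert 77: h=0, bucket 0 empty → new chain.
Insert 884: h=2, bucket 2 empty → new chain.
Insert 47: h=5, bucket 5 empty → new chain.
Insert 641: h=4, bucket 4 empty → new chain.
Final buckets:
0: 77
1: 498 -> 155
2: 884
3: 185 -> 752 -> 948
4: 641
5: 47
6: 531 -> 174 -> 832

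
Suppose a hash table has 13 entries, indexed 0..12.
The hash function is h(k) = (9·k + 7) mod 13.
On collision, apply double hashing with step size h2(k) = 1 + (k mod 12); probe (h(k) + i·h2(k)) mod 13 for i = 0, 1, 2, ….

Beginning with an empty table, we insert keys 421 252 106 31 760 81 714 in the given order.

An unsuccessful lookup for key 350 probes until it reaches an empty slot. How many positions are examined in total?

421 hashes to 0; slot 0 is free → place at 0.
252 hashes to 0, h2=1; 0 taken → place at 1.
106 hashes to 12; slot 12 is free → place at 12.
31 hashes to 0, h2=8; 0 taken → place at 8.
760 hashes to 9; slot 9 is free → place at 9.
81 hashes to 8, h2=10; 8 taken → place at 5.
714 hashes to 11; slot 11 is free → place at 11.
Table: [421, 252, ∅, ∅, ∅, 81, ∅, ∅, 31, 760, ∅, 714, 106]
Lookup 350: h=11, h2=3, probe 11,1,4 → slot 4 empty, not found.

3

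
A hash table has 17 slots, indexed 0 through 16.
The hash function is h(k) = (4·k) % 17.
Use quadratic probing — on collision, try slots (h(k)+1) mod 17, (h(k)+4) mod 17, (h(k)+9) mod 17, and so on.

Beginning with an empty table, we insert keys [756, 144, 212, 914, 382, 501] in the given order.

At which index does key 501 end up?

14

756 hashes to 15; slot 15 is free -> place at 15.
144 hashes to 15; 15 taken -> place at 16.
212 hashes to 15; 15,16 taken -> place at 2.
914 hashes to 1; slot 1 is free -> place at 1.
382 hashes to 15; 15,16,2 taken -> place at 7.
501 hashes to 15; 15,16,2,7 taken -> place at 14.
Table: [—, 914, 212, —, —, —, —, 382, —, —, —, —, —, —, 501, 756, 144]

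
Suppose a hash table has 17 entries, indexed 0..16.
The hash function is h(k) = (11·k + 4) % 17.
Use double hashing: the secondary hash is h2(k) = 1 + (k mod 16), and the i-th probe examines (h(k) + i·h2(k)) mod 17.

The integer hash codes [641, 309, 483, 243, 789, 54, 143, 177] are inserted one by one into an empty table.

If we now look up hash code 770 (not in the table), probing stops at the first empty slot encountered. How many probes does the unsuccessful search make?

2

Insert 641: h=0, slot 0 empty -> index 0.
Insert 309: h=3, slot 3 empty -> index 3.
Insert 483: h=13, slot 13 empty -> index 13.
Insert 243: h=8, slot 8 empty -> index 8.
Insert 789: h=13, h2=6, slot 13 occupied -> index 2.
Insert 54: h=3, h2=7, slot 3 occupied -> index 10.
Insert 143: h=13, h2=16, slot 13 occupied -> index 12.
Insert 177: h=13, h2=2, slot 13 occupied -> index 15.
Table: [641, _, 789, 309, _, _, _, _, 243, _, 54, _, 143, 483, _, 177, _]
Lookup 770: h=8, h2=3, probe 8,11 → slot 11 empty, not found.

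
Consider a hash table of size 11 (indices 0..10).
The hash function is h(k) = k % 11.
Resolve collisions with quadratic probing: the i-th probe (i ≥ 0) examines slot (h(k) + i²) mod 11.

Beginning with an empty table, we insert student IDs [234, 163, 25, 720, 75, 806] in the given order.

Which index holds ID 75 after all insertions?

Insert 234: h=3, slot 3 empty -> index 3.
Insert 163: h=9, slot 9 empty -> index 9.
Insert 25: h=3, slot 3 occupied -> index 4.
Insert 720: h=5, slot 5 empty -> index 5.
Insert 75: h=9, slot 9 occupied -> index 10.
Insert 806: h=3, slots 3,4 occupied -> index 7.
Table: [∅, ∅, ∅, 234, 25, 720, ∅, 806, ∅, 163, 75]

10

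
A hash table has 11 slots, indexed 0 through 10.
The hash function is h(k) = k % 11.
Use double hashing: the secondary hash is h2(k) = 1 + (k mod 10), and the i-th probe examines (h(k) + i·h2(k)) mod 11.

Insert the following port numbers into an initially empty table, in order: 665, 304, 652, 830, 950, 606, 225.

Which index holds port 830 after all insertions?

Insert 665: h=5, slot 5 empty -> index 5.
Insert 304: h=7, slot 7 empty -> index 7.
Insert 652: h=3, slot 3 empty -> index 3.
Insert 830: h=5, h2=1, slot 5 occupied -> index 6.
Insert 950: h=4, slot 4 empty -> index 4.
Insert 606: h=1, slot 1 empty -> index 1.
Insert 225: h=5, h2=6, slot 5 occupied -> index 0.
Table: [225, 606, -, 652, 950, 665, 830, 304, -, -, -]

6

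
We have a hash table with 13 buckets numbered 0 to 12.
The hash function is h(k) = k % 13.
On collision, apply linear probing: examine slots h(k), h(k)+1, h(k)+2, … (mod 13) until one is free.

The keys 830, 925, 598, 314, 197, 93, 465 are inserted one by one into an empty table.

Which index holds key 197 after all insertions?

830: h=11 → slot 11
925: h=2 → slot 2
598: h=0 → slot 0
314: h=2, probe 2,3 → slot 3
197: h=2, probe 2,3,4 → slot 4
93: h=2, probe 2,3,4,5 → slot 5
465: h=10 → slot 10
Table: [598, ., 925, 314, 197, 93, ., ., ., ., 465, 830, .]

4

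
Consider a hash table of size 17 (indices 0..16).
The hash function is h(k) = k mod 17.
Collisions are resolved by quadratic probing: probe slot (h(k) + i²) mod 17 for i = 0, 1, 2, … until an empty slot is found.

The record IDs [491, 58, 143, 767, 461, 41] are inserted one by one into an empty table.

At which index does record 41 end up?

11

491 hashes to 15; slot 15 is free => place at 15.
58 hashes to 7; slot 7 is free => place at 7.
143 hashes to 7; 7 taken => place at 8.
767 hashes to 2; slot 2 is free => place at 2.
461 hashes to 2; 2 taken => place at 3.
41 hashes to 7; 7,8 taken => place at 11.
Table: [., ., 767, 461, ., ., ., 58, 143, ., ., 41, ., ., ., 491, .]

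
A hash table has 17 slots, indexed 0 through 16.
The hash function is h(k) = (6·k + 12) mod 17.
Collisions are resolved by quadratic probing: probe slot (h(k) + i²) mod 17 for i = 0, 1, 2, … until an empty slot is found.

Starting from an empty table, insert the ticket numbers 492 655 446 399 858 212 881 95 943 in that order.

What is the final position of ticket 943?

492 hashes to 6; slot 6 is free -> place at 6.
655 hashes to 15; slot 15 is free -> place at 15.
446 hashes to 2; slot 2 is free -> place at 2.
399 hashes to 9; slot 9 is free -> place at 9.
858 hashes to 9; 9 taken -> place at 10.
212 hashes to 9; 9,10 taken -> place at 13.
881 hashes to 11; slot 11 is free -> place at 11.
95 hashes to 4; slot 4 is free -> place at 4.
943 hashes to 9; 9,10,13 taken -> place at 1.
Table: [_, 943, 446, _, 95, _, 492, _, _, 399, 858, 881, _, 212, _, 655, _]

1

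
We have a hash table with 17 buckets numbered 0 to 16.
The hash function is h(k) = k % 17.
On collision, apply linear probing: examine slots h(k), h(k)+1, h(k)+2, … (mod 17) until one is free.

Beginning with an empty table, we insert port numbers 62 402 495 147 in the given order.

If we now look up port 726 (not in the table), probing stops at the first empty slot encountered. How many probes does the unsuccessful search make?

62: h=11 -> slot 11
402: h=11, probe 11,12 -> slot 12
495: h=2 -> slot 2
147: h=11, probe 11,12,13 -> slot 13
Table: [∅, ∅, 495, ∅, ∅, ∅, ∅, ∅, ∅, ∅, ∅, 62, 402, 147, ∅, ∅, ∅]
Lookup 726: h=12, probe 12,13,14 → slot 14 empty, not found.

3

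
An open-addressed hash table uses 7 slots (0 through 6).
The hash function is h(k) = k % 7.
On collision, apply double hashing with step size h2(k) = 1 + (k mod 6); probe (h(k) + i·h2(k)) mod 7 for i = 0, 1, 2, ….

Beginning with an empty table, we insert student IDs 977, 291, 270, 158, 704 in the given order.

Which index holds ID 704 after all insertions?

977: h=4 -> slot 4
291: h=4, h2=4, probe 4,1 -> slot 1
270: h=4, h2=1, probe 4,5 -> slot 5
158: h=4, h2=3, probe 4,0 -> slot 0
704: h=4, h2=3, probe 4,0,3 -> slot 3
Table: [158, 291, _, 704, 977, 270, _]

3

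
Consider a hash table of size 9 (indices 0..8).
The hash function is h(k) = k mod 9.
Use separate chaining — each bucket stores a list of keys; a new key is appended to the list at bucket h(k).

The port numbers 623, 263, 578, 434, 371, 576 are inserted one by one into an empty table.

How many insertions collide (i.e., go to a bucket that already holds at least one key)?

623 -> bucket 2
263 -> bucket 2 (collision)
578 -> bucket 2 (collision)
434 -> bucket 2 (collision)
371 -> bucket 2 (collision)
576 -> bucket 0
Final buckets:
0: 576
1: .
2: 623 -> 263 -> 578 -> 434 -> 371
3: .
4: .
5: .
6: .
7: .
8: .

4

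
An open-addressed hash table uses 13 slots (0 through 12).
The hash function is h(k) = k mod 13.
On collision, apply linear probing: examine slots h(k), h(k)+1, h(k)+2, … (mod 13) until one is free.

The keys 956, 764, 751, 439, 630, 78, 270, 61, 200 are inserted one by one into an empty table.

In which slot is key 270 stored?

1

956 hashes to 7; slot 7 is free → place at 7.
764 hashes to 10; slot 10 is free → place at 10.
751 hashes to 10; 10 taken → place at 11.
439 hashes to 10; 10,11 taken → place at 12.
630 hashes to 6; slot 6 is free → place at 6.
78 hashes to 0; slot 0 is free → place at 0.
270 hashes to 10; 10,11,12,0 taken → place at 1.
61 hashes to 9; slot 9 is free → place at 9.
200 hashes to 5; slot 5 is free → place at 5.
Table: [78, 270, _, _, _, 200, 630, 956, _, 61, 764, 751, 439]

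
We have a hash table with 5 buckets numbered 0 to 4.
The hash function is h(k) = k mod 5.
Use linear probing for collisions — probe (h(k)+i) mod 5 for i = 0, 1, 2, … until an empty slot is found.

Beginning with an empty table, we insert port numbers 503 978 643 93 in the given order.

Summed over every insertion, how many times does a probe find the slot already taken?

503 hashes to 3; slot 3 is free -> place at 3.
978 hashes to 3; 3 taken -> place at 4.
643 hashes to 3; 3,4 taken -> place at 0.
93 hashes to 3; 3,4,0 taken -> place at 1.
Table: [643, 93, —, 503, 978]

6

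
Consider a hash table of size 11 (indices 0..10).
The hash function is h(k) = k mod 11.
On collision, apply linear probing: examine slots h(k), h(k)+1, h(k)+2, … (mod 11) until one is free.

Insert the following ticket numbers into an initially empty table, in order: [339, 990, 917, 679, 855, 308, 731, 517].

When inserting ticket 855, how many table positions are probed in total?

3

339: h=9 → slot 9
990: h=0 → slot 0
917: h=4 → slot 4
679: h=8 → slot 8
855: h=8, probe 8,9,10 → slot 10
308: h=0, probe 0,1 → slot 1
731: h=5 → slot 5
517: h=0, probe 0,1,2 → slot 2
Table: [990, 308, 517, —, 917, 731, —, —, 679, 339, 855]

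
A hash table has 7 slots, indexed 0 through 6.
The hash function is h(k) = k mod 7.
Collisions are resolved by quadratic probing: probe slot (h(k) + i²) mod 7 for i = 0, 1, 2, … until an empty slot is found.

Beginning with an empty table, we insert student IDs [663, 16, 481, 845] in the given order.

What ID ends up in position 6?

481

663 hashes to 5; slot 5 is free → place at 5.
16 hashes to 2; slot 2 is free → place at 2.
481 hashes to 5; 5 taken → place at 6.
845 hashes to 5; 5,6,2 taken → place at 0.
Table: [845, —, 16, —, —, 663, 481]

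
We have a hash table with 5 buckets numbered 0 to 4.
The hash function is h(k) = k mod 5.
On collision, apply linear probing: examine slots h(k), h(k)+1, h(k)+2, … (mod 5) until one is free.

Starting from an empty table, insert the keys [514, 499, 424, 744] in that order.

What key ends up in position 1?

514: h=4 -> slot 4
499: h=4, probe 4,0 -> slot 0
424: h=4, probe 4,0,1 -> slot 1
744: h=4, probe 4,0,1,2 -> slot 2
Table: [499, 424, 744, _, 514]

424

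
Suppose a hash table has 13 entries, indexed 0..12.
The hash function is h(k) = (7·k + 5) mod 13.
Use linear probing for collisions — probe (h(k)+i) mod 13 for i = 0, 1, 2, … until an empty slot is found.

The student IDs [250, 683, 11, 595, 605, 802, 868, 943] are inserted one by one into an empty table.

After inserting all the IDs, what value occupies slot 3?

605

250 hashes to 0; slot 0 is free → place at 0.
683 hashes to 2; slot 2 is free → place at 2.
11 hashes to 4; slot 4 is free → place at 4.
595 hashes to 10; slot 10 is free → place at 10.
605 hashes to 2; 2 taken → place at 3.
802 hashes to 3; 3,4 taken → place at 5.
868 hashes to 10; 10 taken → place at 11.
943 hashes to 2; 2,3,4,5 taken → place at 6.
Table: [250, ∅, 683, 605, 11, 802, 943, ∅, ∅, ∅, 595, 868, ∅]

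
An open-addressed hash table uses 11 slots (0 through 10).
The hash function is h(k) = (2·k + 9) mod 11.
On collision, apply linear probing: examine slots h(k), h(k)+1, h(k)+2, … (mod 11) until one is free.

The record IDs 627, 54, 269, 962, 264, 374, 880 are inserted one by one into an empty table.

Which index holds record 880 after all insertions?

Insert 627: h=9, slot 9 empty -> index 9.
Insert 54: h=7, slot 7 empty -> index 7.
Insert 269: h=8, slot 8 empty -> index 8.
Insert 962: h=8, slots 8,9 occupied -> index 10.
Insert 264: h=9, slots 9,10 occupied -> index 0.
Insert 374: h=9, slots 9,10,0 occupied -> index 1.
Insert 880: h=9, slots 9,10,0,1 occupied -> index 2.
Table: [264, 374, 880, _, _, _, _, 54, 269, 627, 962]

2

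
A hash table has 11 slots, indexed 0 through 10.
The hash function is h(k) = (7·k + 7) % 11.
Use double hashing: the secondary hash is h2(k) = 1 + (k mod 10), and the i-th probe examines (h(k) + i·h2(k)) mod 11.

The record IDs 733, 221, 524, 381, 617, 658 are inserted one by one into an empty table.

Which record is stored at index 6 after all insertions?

Insert 733: h=1, slot 1 empty => index 1.
Insert 221: h=3, slot 3 empty => index 3.
Insert 524: h=1, h2=5, slot 1 occupied => index 6.
Insert 381: h=1, h2=2, slots 1,3 occupied => index 5.
Insert 617: h=3, h2=8, slot 3 occupied => index 0.
Insert 658: h=4, slot 4 empty => index 4.
Table: [617, 733, ∅, 221, 658, 381, 524, ∅, ∅, ∅, ∅]

524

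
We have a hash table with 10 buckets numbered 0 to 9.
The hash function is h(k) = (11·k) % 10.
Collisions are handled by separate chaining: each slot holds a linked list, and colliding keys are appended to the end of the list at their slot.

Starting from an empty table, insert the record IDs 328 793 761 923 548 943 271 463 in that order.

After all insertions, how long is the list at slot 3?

Insert 328: h=8, bucket 8 empty → new chain.
Insert 793: h=3, bucket 3 empty → new chain.
Insert 761: h=1, bucket 1 empty → new chain.
Insert 923: h=3, bucket 3 nonempty → append to chain.
Insert 548: h=8, bucket 8 nonempty → append to chain.
Insert 943: h=3, bucket 3 nonempty → append to chain.
Insert 271: h=1, bucket 1 nonempty → append to chain.
Insert 463: h=3, bucket 3 nonempty → append to chain.
Final buckets:
0: —
1: 761 -> 271
2: —
3: 793 -> 923 -> 943 -> 463
4: —
5: —
6: —
7: —
8: 328 -> 548
9: —

4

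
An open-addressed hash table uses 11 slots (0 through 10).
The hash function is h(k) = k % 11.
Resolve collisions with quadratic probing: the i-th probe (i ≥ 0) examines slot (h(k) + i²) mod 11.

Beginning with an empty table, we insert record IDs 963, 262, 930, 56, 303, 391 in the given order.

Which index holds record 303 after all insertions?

963 hashes to 6; slot 6 is free => place at 6.
262 hashes to 9; slot 9 is free => place at 9.
930 hashes to 6; 6 taken => place at 7.
56 hashes to 1; slot 1 is free => place at 1.
303 hashes to 6; 6,7 taken => place at 10.
391 hashes to 6; 6,7,10 taken => place at 4.
Table: [-, 56, -, -, 391, -, 963, 930, -, 262, 303]

10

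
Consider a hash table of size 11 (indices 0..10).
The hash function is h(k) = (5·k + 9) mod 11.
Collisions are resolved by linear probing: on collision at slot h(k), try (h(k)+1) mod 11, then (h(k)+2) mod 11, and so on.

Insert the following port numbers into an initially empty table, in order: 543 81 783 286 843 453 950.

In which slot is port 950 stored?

2

543: h=7 => slot 7
81: h=7, probe 7,8 => slot 8
783: h=8, probe 8,9 => slot 9
286: h=9, probe 9,10 => slot 10
843: h=0 => slot 0
453: h=8, probe 8,9,10,0,1 => slot 1
950: h=7, probe 7,8,9,10,0,1,2 => slot 2
Table: [843, 453, 950, ∅, ∅, ∅, ∅, 543, 81, 783, 286]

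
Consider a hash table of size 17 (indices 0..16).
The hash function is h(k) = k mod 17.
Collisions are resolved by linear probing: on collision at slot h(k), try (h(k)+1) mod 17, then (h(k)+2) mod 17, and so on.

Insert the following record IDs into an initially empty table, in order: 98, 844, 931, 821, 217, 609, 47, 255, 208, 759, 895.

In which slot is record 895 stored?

2

Insert 98: h=13, slot 13 empty -> index 13.
Insert 844: h=11, slot 11 empty -> index 11.
Insert 931: h=13, slot 13 occupied -> index 14.
Insert 821: h=5, slot 5 empty -> index 5.
Insert 217: h=13, slots 13,14 occupied -> index 15.
Insert 609: h=14, slots 14,15 occupied -> index 16.
Insert 47: h=13, slots 13,14,15,16 occupied -> index 0.
Insert 255: h=0, slot 0 occupied -> index 1.
Insert 208: h=4, slot 4 empty -> index 4.
Insert 759: h=11, slot 11 occupied -> index 12.
Insert 895: h=11, slots 11,12,13,14,15,16,0,1 occupied -> index 2.
Table: [47, 255, 895, _, 208, 821, _, _, _, _, _, 844, 759, 98, 931, 217, 609]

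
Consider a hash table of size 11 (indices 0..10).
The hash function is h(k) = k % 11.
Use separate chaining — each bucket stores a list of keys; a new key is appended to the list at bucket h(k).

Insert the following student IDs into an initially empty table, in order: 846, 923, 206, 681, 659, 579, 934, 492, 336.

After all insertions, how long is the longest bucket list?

5

Insert 846: h=10, bucket 10 empty -> new chain.
Insert 923: h=10, bucket 10 nonempty -> append to chain.
Insert 206: h=8, bucket 8 empty -> new chain.
Insert 681: h=10, bucket 10 nonempty -> append to chain.
Insert 659: h=10, bucket 10 nonempty -> append to chain.
Insert 579: h=7, bucket 7 empty -> new chain.
Insert 934: h=10, bucket 10 nonempty -> append to chain.
Insert 492: h=8, bucket 8 nonempty -> append to chain.
Insert 336: h=6, bucket 6 empty -> new chain.
Final buckets:
0: .
1: .
2: .
3: .
4: .
5: .
6: 336
7: 579
8: 206 -> 492
9: .
10: 846 -> 923 -> 681 -> 659 -> 934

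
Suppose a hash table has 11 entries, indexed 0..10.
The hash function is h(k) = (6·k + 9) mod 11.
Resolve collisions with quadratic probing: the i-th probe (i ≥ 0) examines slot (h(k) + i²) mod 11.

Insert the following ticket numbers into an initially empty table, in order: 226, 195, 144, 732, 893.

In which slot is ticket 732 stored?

226 hashes to 1; slot 1 is free → place at 1.
195 hashes to 2; slot 2 is free → place at 2.
144 hashes to 4; slot 4 is free → place at 4.
732 hashes to 1; 1,2 taken → place at 5.
893 hashes to 10; slot 10 is free → place at 10.
Table: [—, 226, 195, —, 144, 732, —, —, —, —, 893]

5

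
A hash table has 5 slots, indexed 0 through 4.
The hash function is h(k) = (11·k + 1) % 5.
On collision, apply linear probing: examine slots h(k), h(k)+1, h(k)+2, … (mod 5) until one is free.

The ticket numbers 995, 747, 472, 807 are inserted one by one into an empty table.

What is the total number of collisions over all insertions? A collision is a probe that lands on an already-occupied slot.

995: h=1 -> slot 1
747: h=3 -> slot 3
472: h=3, probe 3,4 -> slot 4
807: h=3, probe 3,4,0 -> slot 0
Table: [807, 995, —, 747, 472]

3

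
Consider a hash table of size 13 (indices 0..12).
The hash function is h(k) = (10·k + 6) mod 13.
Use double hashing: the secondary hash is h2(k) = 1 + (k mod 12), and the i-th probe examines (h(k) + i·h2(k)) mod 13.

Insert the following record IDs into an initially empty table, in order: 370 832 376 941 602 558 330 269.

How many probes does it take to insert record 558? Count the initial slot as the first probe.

2

Insert 370: h=1, slot 1 empty => index 1.
Insert 832: h=6, slot 6 empty => index 6.
Insert 376: h=9, slot 9 empty => index 9.
Insert 941: h=4, slot 4 empty => index 4.
Insert 602: h=7, slot 7 empty => index 7.
Insert 558: h=9, h2=7, slot 9 occupied => index 3.
Insert 330: h=4, h2=7, slot 4 occupied => index 11.
Insert 269: h=5, slot 5 empty => index 5.
Table: [∅, 370, ∅, 558, 941, 269, 832, 602, ∅, 376, ∅, 330, ∅]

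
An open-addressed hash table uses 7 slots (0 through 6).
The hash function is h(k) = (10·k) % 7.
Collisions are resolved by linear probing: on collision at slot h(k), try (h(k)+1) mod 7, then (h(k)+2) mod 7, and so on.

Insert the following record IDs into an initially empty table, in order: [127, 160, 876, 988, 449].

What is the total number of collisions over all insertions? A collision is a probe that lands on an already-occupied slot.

127 hashes to 3; slot 3 is free → place at 3.
160 hashes to 4; slot 4 is free → place at 4.
876 hashes to 3; 3,4 taken → place at 5.
988 hashes to 3; 3,4,5 taken → place at 6.
449 hashes to 3; 3,4,5,6 taken → place at 0.
Table: [449, -, -, 127, 160, 876, 988]

9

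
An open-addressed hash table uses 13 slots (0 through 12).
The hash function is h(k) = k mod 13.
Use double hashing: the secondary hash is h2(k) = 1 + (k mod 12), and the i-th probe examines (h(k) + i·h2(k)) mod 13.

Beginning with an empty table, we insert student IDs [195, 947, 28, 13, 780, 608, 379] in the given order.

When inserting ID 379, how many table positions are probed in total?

3

195: h=0 => slot 0
947: h=11 => slot 11
28: h=2 => slot 2
13: h=0, h2=2, probe 0,2,4 => slot 4
780: h=0, h2=1, probe 0,1 => slot 1
608: h=10 => slot 10
379: h=2, h2=8, probe 2,10,5 => slot 5
Table: [195, 780, 28, -, 13, 379, -, -, -, -, 608, 947, -]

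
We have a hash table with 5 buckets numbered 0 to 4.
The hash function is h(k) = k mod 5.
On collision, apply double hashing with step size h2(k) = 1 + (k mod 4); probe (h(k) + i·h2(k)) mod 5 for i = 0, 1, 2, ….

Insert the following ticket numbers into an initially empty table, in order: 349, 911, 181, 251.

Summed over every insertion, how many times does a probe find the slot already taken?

349: h=4 -> slot 4
911: h=1 -> slot 1
181: h=1, h2=2, probe 1,3 -> slot 3
251: h=1, h2=4, probe 1,0 -> slot 0
Table: [251, 911, ∅, 181, 349]

2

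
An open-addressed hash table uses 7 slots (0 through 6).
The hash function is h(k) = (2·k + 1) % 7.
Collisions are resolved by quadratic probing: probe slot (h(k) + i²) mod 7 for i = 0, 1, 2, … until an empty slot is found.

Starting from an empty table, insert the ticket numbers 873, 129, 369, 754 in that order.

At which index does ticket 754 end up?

873: h=4 → slot 4
129: h=0 → slot 0
369: h=4, probe 4,5 → slot 5
754: h=4, probe 4,5,1 → slot 1
Table: [129, 754, —, —, 873, 369, —]

1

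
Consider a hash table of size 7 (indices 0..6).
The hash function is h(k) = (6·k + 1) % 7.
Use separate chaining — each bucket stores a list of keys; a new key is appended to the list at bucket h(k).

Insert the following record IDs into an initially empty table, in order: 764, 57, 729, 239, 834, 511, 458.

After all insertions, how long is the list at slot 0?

Insert 764: h=0, bucket 0 empty → new chain.
Insert 57: h=0, bucket 0 nonempty → append to chain.
Insert 729: h=0, bucket 0 nonempty → append to chain.
Insert 239: h=0, bucket 0 nonempty → append to chain.
Insert 834: h=0, bucket 0 nonempty → append to chain.
Insert 511: h=1, bucket 1 empty → new chain.
Insert 458: h=5, bucket 5 empty → new chain.
Final buckets:
0: 764 -> 57 -> 729 -> 239 -> 834
1: 511
2: ∅
3: ∅
4: ∅
5: 458
6: ∅

5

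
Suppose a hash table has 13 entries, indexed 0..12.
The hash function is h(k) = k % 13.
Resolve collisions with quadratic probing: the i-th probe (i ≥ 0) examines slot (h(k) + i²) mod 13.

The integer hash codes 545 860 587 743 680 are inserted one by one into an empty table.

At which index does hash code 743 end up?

Insert 545: h=12, slot 12 empty -> index 12.
Insert 860: h=2, slot 2 empty -> index 2.
Insert 587: h=2, slot 2 occupied -> index 3.
Insert 743: h=2, slots 2,3 occupied -> index 6.
Insert 680: h=4, slot 4 empty -> index 4.
Table: [_, _, 860, 587, 680, _, 743, _, _, _, _, _, 545]

6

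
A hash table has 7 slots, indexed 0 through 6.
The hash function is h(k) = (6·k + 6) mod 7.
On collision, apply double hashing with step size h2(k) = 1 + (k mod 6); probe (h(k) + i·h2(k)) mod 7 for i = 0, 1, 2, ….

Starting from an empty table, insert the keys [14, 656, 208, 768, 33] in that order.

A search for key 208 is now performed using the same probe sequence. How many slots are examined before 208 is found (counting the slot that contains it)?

3

14 hashes to 6; slot 6 is free → place at 6.
656 hashes to 1; slot 1 is free → place at 1.
208 hashes to 1, h2=5; 1,6 taken → place at 4.
768 hashes to 1, h2=1; 1 taken → place at 2.
33 hashes to 1, h2=4; 1 taken → place at 5.
Table: [∅, 656, 768, ∅, 208, 33, 14]
Lookup 208: h=1, h2=5, probe 1,6,4 → found at 4.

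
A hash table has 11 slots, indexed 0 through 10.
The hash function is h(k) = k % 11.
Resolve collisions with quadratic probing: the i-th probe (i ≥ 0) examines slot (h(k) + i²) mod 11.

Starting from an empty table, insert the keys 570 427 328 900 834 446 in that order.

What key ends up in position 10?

427

570 hashes to 9; slot 9 is free -> place at 9.
427 hashes to 9; 9 taken -> place at 10.
328 hashes to 9; 9,10 taken -> place at 2.
900 hashes to 9; 9,10,2 taken -> place at 7.
834 hashes to 9; 9,10,2,7 taken -> place at 3.
446 hashes to 6; slot 6 is free -> place at 6.
Table: [∅, ∅, 328, 834, ∅, ∅, 446, 900, ∅, 570, 427]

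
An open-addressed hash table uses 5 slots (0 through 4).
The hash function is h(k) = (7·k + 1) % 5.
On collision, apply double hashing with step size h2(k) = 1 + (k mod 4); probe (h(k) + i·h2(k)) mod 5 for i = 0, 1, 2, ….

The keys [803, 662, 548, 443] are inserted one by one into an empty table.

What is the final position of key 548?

803: h=2 → slot 2
662: h=0 → slot 0
548: h=2, h2=1, probe 2,3 → slot 3
443: h=2, h2=4, probe 2,1 → slot 1
Table: [662, 443, 803, 548, .]

3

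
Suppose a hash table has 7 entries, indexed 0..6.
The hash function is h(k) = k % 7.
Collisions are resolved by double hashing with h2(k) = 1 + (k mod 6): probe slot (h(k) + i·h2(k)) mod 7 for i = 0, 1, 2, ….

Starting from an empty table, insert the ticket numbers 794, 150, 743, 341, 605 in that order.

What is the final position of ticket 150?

4

Insert 794: h=3, slot 3 empty → index 3.
Insert 150: h=3, h2=1, slot 3 occupied → index 4.
Insert 743: h=1, slot 1 empty → index 1.
Insert 341: h=5, slot 5 empty → index 5.
Insert 605: h=3, h2=6, slot 3 occupied → index 2.
Table: [∅, 743, 605, 794, 150, 341, ∅]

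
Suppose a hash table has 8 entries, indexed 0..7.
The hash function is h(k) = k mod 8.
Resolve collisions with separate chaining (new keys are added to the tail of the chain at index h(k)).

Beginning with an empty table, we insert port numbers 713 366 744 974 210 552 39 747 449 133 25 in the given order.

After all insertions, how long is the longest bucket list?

Insert 713: h=1, bucket 1 empty → new chain.
Insert 366: h=6, bucket 6 empty → new chain.
Insert 744: h=0, bucket 0 empty → new chain.
Insert 974: h=6, bucket 6 nonempty → append to chain.
Insert 210: h=2, bucket 2 empty → new chain.
Insert 552: h=0, bucket 0 nonempty → append to chain.
Insert 39: h=7, bucket 7 empty → new chain.
Insert 747: h=3, bucket 3 empty → new chain.
Insert 449: h=1, bucket 1 nonempty → append to chain.
Insert 133: h=5, bucket 5 empty → new chain.
Insert 25: h=1, bucket 1 nonempty → append to chain.
Final buckets:
0: 744 -> 552
1: 713 -> 449 -> 25
2: 210
3: 747
4: —
5: 133
6: 366 -> 974
7: 39

3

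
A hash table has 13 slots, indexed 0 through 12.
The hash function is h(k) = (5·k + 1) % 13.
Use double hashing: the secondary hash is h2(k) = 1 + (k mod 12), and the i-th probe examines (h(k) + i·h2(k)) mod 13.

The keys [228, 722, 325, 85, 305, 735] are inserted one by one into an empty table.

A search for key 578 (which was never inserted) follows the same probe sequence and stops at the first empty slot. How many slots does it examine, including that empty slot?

228: h=10 => slot 10
722: h=10, h2=3, probe 10,0 => slot 0
325: h=1 => slot 1
85: h=10, h2=2, probe 10,12 => slot 12
305: h=5 => slot 5
735: h=10, h2=4, probe 10,1,5,9 => slot 9
Table: [722, 325, -, -, -, 305, -, -, -, 735, 228, -, 85]
Lookup 578: h=5, h2=3, probe 5,8 → slot 8 empty, not found.

2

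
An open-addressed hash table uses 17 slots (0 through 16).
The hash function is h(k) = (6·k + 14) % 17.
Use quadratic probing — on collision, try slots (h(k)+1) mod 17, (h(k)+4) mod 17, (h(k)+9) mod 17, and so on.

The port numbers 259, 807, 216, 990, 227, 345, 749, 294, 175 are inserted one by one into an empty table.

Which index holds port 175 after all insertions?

2

259 hashes to 4; slot 4 is free → place at 4.
807 hashes to 11; slot 11 is free → place at 11.
216 hashes to 1; slot 1 is free → place at 1.
990 hashes to 4; 4 taken → place at 5.
227 hashes to 16; slot 16 is free → place at 16.
345 hashes to 10; slot 10 is free → place at 10.
749 hashes to 3; slot 3 is free → place at 3.
294 hashes to 10; 10,11 taken → place at 14.
175 hashes to 10; 10,11,14 taken → place at 2.
Table: [—, 216, 175, 749, 259, 990, —, —, —, —, 345, 807, —, —, 294, —, 227]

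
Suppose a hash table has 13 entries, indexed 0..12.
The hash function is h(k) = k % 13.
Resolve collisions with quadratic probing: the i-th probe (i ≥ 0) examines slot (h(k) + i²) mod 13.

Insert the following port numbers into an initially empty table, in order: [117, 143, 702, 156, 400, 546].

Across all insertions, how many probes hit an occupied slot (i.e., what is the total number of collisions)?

10

Insert 117: h=0, slot 0 empty → index 0.
Insert 143: h=0, slot 0 occupied → index 1.
Insert 702: h=0, slots 0,1 occupied → index 4.
Insert 156: h=0, slots 0,1,4 occupied → index 9.
Insert 400: h=10, slot 10 empty → index 10.
Insert 546: h=0, slots 0,1,4,9 occupied → index 3.
Table: [117, 143, -, 546, 702, -, -, -, -, 156, 400, -, -]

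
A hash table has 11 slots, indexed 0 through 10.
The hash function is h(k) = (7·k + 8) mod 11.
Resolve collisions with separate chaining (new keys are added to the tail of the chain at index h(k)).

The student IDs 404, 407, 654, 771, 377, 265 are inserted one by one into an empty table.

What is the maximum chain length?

2

404 → bucket 9
407 → bucket 8
654 → bucket 10
771 → bucket 4
377 → bucket 7
265 → bucket 4 (collision)
Final buckets:
0: .
1: .
2: .
3: .
4: 771 -> 265
5: .
6: .
7: 377
8: 407
9: 404
10: 654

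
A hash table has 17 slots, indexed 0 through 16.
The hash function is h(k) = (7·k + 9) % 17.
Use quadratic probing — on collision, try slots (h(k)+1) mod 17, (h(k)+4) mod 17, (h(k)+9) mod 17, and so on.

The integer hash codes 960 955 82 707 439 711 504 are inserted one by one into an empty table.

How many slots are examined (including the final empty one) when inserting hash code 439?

Insert 960: h=14, slot 14 empty => index 14.
Insert 955: h=13, slot 13 empty => index 13.
Insert 82: h=5, slot 5 empty => index 5.
Insert 707: h=11, slot 11 empty => index 11.
Insert 439: h=5, slot 5 occupied => index 6.
Insert 711: h=5, slots 5,6 occupied => index 9.
Insert 504: h=1, slot 1 empty => index 1.
Table: [—, 504, —, —, —, 82, 439, —, —, 711, —, 707, —, 955, 960, —, —]

2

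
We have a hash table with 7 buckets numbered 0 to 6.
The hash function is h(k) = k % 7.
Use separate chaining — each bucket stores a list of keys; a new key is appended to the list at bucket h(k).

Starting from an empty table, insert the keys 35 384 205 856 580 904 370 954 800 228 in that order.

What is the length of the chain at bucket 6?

Insert 35: h=0, bucket 0 empty → new chain.
Insert 384: h=6, bucket 6 empty → new chain.
Insert 205: h=2, bucket 2 empty → new chain.
Insert 856: h=2, bucket 2 nonempty → append to chain.
Insert 580: h=6, bucket 6 nonempty → append to chain.
Insert 904: h=1, bucket 1 empty → new chain.
Insert 370: h=6, bucket 6 nonempty → append to chain.
Insert 954: h=2, bucket 2 nonempty → append to chain.
Insert 800: h=2, bucket 2 nonempty → append to chain.
Insert 228: h=4, bucket 4 empty → new chain.
Final buckets:
0: 35
1: 904
2: 205 -> 856 -> 954 -> 800
3: —
4: 228
5: —
6: 384 -> 580 -> 370

3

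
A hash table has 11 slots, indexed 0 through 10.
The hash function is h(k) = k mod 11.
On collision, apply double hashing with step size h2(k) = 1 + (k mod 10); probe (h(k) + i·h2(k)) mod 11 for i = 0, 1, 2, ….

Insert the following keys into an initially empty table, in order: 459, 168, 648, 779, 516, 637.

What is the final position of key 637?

459: h=8 => slot 8
168: h=3 => slot 3
648: h=10 => slot 10
779: h=9 => slot 9
516: h=10, h2=7, probe 10,6 => slot 6
637: h=10, h2=8, probe 10,7 => slot 7
Table: [—, —, —, 168, —, —, 516, 637, 459, 779, 648]

7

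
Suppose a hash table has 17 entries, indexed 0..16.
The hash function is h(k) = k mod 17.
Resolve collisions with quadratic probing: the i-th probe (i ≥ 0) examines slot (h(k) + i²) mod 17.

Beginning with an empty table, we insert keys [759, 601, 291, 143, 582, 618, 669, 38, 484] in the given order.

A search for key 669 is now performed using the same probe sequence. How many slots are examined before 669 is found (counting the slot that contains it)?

759 hashes to 11; slot 11 is free => place at 11.
601 hashes to 6; slot 6 is free => place at 6.
291 hashes to 2; slot 2 is free => place at 2.
143 hashes to 7; slot 7 is free => place at 7.
582 hashes to 4; slot 4 is free => place at 4.
618 hashes to 6; 6,7 taken => place at 10.
669 hashes to 6; 6,7,10 taken => place at 15.
38 hashes to 4; 4 taken => place at 5.
484 hashes to 8; slot 8 is free => place at 8.
Table: [∅, ∅, 291, ∅, 582, 38, 601, 143, 484, ∅, 618, 759, ∅, ∅, ∅, 669, ∅]
Lookup 669: h=6, probe 6,7,10,15 → found at 15.

4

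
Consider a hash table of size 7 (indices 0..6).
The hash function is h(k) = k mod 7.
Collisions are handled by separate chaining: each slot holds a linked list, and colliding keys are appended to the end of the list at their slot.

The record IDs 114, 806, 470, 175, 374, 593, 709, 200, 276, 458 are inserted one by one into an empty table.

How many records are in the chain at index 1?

Insert 114: h=2, bucket 2 empty -> new chain.
Insert 806: h=1, bucket 1 empty -> new chain.
Insert 470: h=1, bucket 1 nonempty -> append to chain.
Insert 175: h=0, bucket 0 empty -> new chain.
Insert 374: h=3, bucket 3 empty -> new chain.
Insert 593: h=5, bucket 5 empty -> new chain.
Insert 709: h=2, bucket 2 nonempty -> append to chain.
Insert 200: h=4, bucket 4 empty -> new chain.
Insert 276: h=3, bucket 3 nonempty -> append to chain.
Insert 458: h=3, bucket 3 nonempty -> append to chain.
Final buckets:
0: 175
1: 806 -> 470
2: 114 -> 709
3: 374 -> 276 -> 458
4: 200
5: 593
6: ∅

2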